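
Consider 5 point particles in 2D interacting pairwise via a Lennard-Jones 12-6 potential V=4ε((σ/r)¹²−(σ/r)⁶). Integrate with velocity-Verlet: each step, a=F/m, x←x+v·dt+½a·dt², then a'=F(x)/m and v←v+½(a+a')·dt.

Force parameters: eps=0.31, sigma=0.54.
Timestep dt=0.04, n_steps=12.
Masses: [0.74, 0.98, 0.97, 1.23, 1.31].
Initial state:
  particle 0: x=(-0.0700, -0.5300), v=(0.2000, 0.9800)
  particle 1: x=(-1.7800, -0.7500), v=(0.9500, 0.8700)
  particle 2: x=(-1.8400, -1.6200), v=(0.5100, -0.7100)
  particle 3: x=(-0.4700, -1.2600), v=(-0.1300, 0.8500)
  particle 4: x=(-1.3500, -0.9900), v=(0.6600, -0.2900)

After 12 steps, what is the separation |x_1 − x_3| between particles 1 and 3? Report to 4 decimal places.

step 0: x0=(-0.0700, -0.5300) x1=(-1.7800, -0.7500) x2=(-1.8400, -1.6200) x3=(-0.4700, -1.2600) x4=(-1.3500, -0.9900)
step 1: x0=(-0.0623, -0.4913) x1=(-1.7884, -0.6897) x2=(-1.8192, -1.6476) x3=(-0.4752, -1.2256) x4=(-1.2890, -1.0214)
step 2: x0=(-0.0553, -0.4537) x1=(-1.7974, -0.6293) x2=(-1.7977, -1.6740) x3=(-0.4808, -1.1905) x4=(-1.2273, -1.0538)
step 3: x0=(-0.0488, -0.4170) x1=(-1.8047, -0.5704) x2=(-1.7756, -1.6995) x3=(-0.4874, -1.1545) x4=(-1.1661, -1.0859)
step 4: x0=(-0.0429, -0.3813) x1=(-1.8113, -0.5122) x2=(-1.7529, -1.7244) x3=(-0.4954, -1.1179) x4=(-1.1043, -1.1181)
step 5: x0=(-0.0376, -0.3464) x1=(-1.8174, -0.4544) x2=(-1.7298, -1.7487) x3=(-0.5034, -1.0808) x4=(-1.0428, -1.1504)
step 6: x0=(-0.0329, -0.3123) x1=(-1.8234, -0.3969) x2=(-1.7062, -1.7727) x3=(-0.4956, -1.0411) x4=(-0.9962, -1.1847)
step 7: x0=(-0.0287, -0.2791) x1=(-1.8292, -0.3394) x2=(-1.6822, -1.7963) x3=(-0.4545, -0.9916) x4=(-0.9809, -1.2281)
step 8: x0=(-0.0252, -0.2470) x1=(-1.8350, -0.2820) x2=(-1.6578, -1.8195) x3=(-0.4096, -0.9398) x4=(-0.9692, -1.2731)
step 9: x0=(-0.0226, -0.2164) x1=(-1.8407, -0.2247) x2=(-1.6328, -1.8422) x3=(-0.3656, -0.8880) x4=(-0.9566, -1.3176)
step 10: x0=(-0.0209, -0.1877) x1=(-1.8464, -0.1674) x2=(-1.6072, -1.8645) x3=(-0.3223, -0.8360) x4=(-0.9434, -1.3616)
step 11: x0=(-0.0203, -0.1613) x1=(-1.8521, -0.1102) x2=(-1.5809, -1.8861) x3=(-0.2790, -0.7831) x4=(-0.9301, -1.4055)
step 12: x0=(-0.0210, -0.1378) x1=(-1.8578, -0.0529) x2=(-1.5536, -1.9071) x3=(-0.2353, -0.7288) x4=(-0.9171, -1.4496)

1.7576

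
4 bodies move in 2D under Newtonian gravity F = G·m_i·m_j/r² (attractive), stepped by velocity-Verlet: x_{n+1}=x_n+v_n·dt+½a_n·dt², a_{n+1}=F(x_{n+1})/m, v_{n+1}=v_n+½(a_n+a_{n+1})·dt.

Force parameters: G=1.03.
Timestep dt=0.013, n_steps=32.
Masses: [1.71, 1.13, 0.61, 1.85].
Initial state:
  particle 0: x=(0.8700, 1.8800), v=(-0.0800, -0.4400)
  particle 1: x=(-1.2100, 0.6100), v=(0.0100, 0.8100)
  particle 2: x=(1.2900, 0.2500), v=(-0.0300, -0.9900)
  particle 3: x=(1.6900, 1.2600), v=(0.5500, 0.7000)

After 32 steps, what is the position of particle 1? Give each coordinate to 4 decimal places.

step 0: x0=(0.8700, 1.8800) x1=(-1.2100, 0.6100) x2=(1.2900, 0.2500) x3=(1.6900, 1.2600)
step 1: x0=(0.8691, 1.8742) x1=(-1.2098, 0.6205) x2=(1.2896, 0.2373) x3=(1.6970, 1.2691)
step 2: x0=(0.8684, 1.8681) x1=(-1.2096, 0.6311) x2=(1.2893, 0.2250) x3=(1.7037, 1.2784)
step 3: x0=(0.8679, 1.8618) x1=(-1.2092, 0.6417) x2=(1.2890, 0.2130) x3=(1.7102, 1.2877)
step 4: x0=(0.8677, 1.8553) x1=(-1.2087, 0.6524) x2=(1.2888, 0.2013) x3=(1.7163, 1.2971)
step 5: x0=(0.8677, 1.8485) x1=(-1.2082, 0.6630) x2=(1.2885, 0.1899) x3=(1.7222, 1.3065)
step 6: x0=(0.8679, 1.8415) x1=(-1.2075, 0.6737) x2=(1.2883, 0.1789) x3=(1.7278, 1.3161)
step 7: x0=(0.8684, 1.8343) x1=(-1.2068, 0.6845) x2=(1.2881, 0.1682) x3=(1.7331, 1.3257)
step 8: x0=(0.8692, 1.8269) x1=(-1.2059, 0.6952) x2=(1.2880, 0.1577) x3=(1.7380, 1.3354)
step 9: x0=(0.8702, 1.8193) x1=(-1.2050, 0.7060) x2=(1.2878, 0.1476) x3=(1.7427, 1.3452)
step 10: x0=(0.8715, 1.8115) x1=(-1.2039, 0.7168) x2=(1.2877, 0.1378) x3=(1.7471, 1.3551)
step 11: x0=(0.8730, 1.8035) x1=(-1.2028, 0.7277) x2=(1.2876, 0.1282) x3=(1.7511, 1.3650)
step 12: x0=(0.8749, 1.7952) x1=(-1.2015, 0.7386) x2=(1.2875, 0.1189) x3=(1.7548, 1.3751)
step 13: x0=(0.8770, 1.7868) x1=(-1.2002, 0.7495) x2=(1.2874, 0.1099) x3=(1.7582, 1.3852)
step 14: x0=(0.8794, 1.7782) x1=(-1.1987, 0.7604) x2=(1.2873, 0.1011) x3=(1.7613, 1.3953)
step 15: x0=(0.8821, 1.7694) x1=(-1.1972, 0.7714) x2=(1.2872, 0.0926) x3=(1.7640, 1.4056)
step 16: x0=(0.8850, 1.7604) x1=(-1.1956, 0.7824) x2=(1.2872, 0.0844) x3=(1.7664, 1.4159)
step 17: x0=(0.8883, 1.7512) x1=(-1.1938, 0.7934) x2=(1.2871, 0.0764) x3=(1.7685, 1.4263)
step 18: x0=(0.8920, 1.7418) x1=(-1.1920, 0.8044) x2=(1.2870, 0.0687) x3=(1.7702, 1.4367)
step 19: x0=(0.8959, 1.7323) x1=(-1.1900, 0.8155) x2=(1.2870, 0.0612) x3=(1.7715, 1.4472)
step 20: x0=(0.9002, 1.7226) x1=(-1.1880, 0.8266) x2=(1.2869, 0.0540) x3=(1.7725, 1.4578)
step 21: x0=(0.9048, 1.7128) x1=(-1.1858, 0.8377) x2=(1.2868, 0.0470) x3=(1.7730, 1.4684)
step 22: x0=(0.9098, 1.7028) x1=(-1.1836, 0.8488) x2=(1.2867, 0.0403) x3=(1.7732, 1.4791)
step 23: x0=(0.9151, 1.6926) x1=(-1.1812, 0.8600) x2=(1.2867, 0.0338) x3=(1.7730, 1.4898)
step 24: x0=(0.9208, 1.6823) x1=(-1.1788, 0.8712) x2=(1.2866, 0.0276) x3=(1.7724, 1.5006)
step 25: x0=(0.9270, 1.6718) x1=(-1.1762, 0.8824) x2=(1.2865, 0.0216) x3=(1.7714, 1.5114)
step 26: x0=(0.9335, 1.6613) x1=(-1.1736, 0.8937) x2=(1.2864, 0.0158) x3=(1.7699, 1.5222)
step 27: x0=(0.9404, 1.6505) x1=(-1.1708, 0.9049) x2=(1.2862, 0.0102) x3=(1.7680, 1.5330)
step 28: x0=(0.9477, 1.6397) x1=(-1.1679, 0.9162) x2=(1.2861, 0.0049) x3=(1.7656, 1.5439)
step 29: x0=(0.9555, 1.6288) x1=(-1.1649, 0.9275) x2=(1.2860, -0.0001) x3=(1.7628, 1.5548)
step 30: x0=(0.9637, 1.6178) x1=(-1.1618, 0.9388) x2=(1.2858, -0.0050) x3=(1.7595, 1.5656)
step 31: x0=(0.9725, 1.6067) x1=(-1.1586, 0.9502) x2=(1.2857, -0.0096) x3=(1.7557, 1.5765)
step 32: x0=(0.9817, 1.5955) x1=(-1.1553, 0.9616) x2=(1.2855, -0.0140) x3=(1.7513, 1.5873)

(-1.1553, 0.9616)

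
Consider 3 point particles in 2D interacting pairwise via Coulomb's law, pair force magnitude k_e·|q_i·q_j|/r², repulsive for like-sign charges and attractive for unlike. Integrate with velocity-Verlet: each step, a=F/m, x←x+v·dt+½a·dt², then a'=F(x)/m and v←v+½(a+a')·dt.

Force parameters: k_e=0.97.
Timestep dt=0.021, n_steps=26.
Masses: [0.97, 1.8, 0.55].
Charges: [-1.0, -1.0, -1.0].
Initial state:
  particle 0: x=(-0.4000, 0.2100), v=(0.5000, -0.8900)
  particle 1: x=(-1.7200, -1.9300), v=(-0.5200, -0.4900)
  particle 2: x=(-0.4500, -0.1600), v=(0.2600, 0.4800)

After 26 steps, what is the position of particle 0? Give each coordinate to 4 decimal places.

(0.0657, 0.4452)

step 0: x0=(-0.4000, 0.2100) x1=(-1.7200, -1.9300) x2=(-0.4500, -0.1600)
step 1: x0=(-0.3893, 0.1929) x1=(-1.7309, -1.9403) x2=(-0.4449, -0.1526)
step 2: x0=(-0.3779, 0.1794) x1=(-1.7419, -1.9507) x2=(-0.4406, -0.1514)
step 3: x0=(-0.3658, 0.1698) x1=(-1.7530, -1.9612) x2=(-0.4376, -0.1567)
step 4: x0=(-0.3528, 0.1641) x1=(-1.7641, -1.9717) x2=(-0.4360, -0.1688)
step 5: x0=(-0.3389, 0.1621) x1=(-1.7752, -1.9823) x2=(-0.4359, -0.1871)
step 6: x0=(-0.3241, 0.1634) x1=(-1.7864, -1.9930) x2=(-0.4372, -0.2110)
step 7: x0=(-0.3083, 0.1675) x1=(-1.7976, -2.0037) x2=(-0.4400, -0.2397)
step 8: x0=(-0.2918, 0.1740) x1=(-1.8089, -2.0146) x2=(-0.4439, -0.2722)
step 9: x0=(-0.2746, 0.1824) x1=(-1.8202, -2.0254) x2=(-0.4489, -0.3080)
step 10: x0=(-0.2569, 0.1923) x1=(-1.8316, -2.0364) x2=(-0.4548, -0.3463)
step 11: x0=(-0.2386, 0.2036) x1=(-1.8431, -2.0474) x2=(-0.4613, -0.3867)
step 12: x0=(-0.2199, 0.2159) x1=(-1.8545, -2.0584) x2=(-0.4685, -0.4288)
step 13: x0=(-0.2008, 0.2292) x1=(-1.8661, -2.0696) x2=(-0.4761, -0.4723)
step 14: x0=(-0.1815, 0.2432) x1=(-1.8777, -2.0808) x2=(-0.4841, -0.5170)
step 15: x0=(-0.1618, 0.2579) x1=(-1.8893, -2.0920) x2=(-0.4924, -0.5626)
step 16: x0=(-0.1420, 0.2731) x1=(-1.9010, -2.1033) x2=(-0.5010, -0.6090)
step 17: x0=(-0.1219, 0.2889) x1=(-1.9127, -2.1147) x2=(-0.5097, -0.6560)
step 18: x0=(-0.1016, 0.3050) x1=(-1.9245, -2.1262) x2=(-0.5186, -0.7036)
step 19: x0=(-0.0811, 0.3216) x1=(-1.9364, -2.1377) x2=(-0.5277, -0.7517)
step 20: x0=(-0.0605, 0.3385) x1=(-1.9483, -2.1493) x2=(-0.5368, -0.8002)
step 21: x0=(-0.0397, 0.3556) x1=(-1.9603, -2.1609) x2=(-0.5459, -0.8489)
step 22: x0=(-0.0189, 0.3731) x1=(-1.9723, -2.1726) x2=(-0.5551, -0.8980)
step 23: x0=(0.0021, 0.3908) x1=(-1.9844, -2.1844) x2=(-0.5643, -0.9473)
step 24: x0=(0.0232, 0.4087) x1=(-1.9966, -2.1962) x2=(-0.5734, -0.9968)
step 25: x0=(0.0444, 0.4269) x1=(-2.0088, -2.2081) x2=(-0.5825, -1.0465)
step 26: x0=(0.0657, 0.4452) x1=(-2.0211, -2.2200) x2=(-0.5916, -1.0962)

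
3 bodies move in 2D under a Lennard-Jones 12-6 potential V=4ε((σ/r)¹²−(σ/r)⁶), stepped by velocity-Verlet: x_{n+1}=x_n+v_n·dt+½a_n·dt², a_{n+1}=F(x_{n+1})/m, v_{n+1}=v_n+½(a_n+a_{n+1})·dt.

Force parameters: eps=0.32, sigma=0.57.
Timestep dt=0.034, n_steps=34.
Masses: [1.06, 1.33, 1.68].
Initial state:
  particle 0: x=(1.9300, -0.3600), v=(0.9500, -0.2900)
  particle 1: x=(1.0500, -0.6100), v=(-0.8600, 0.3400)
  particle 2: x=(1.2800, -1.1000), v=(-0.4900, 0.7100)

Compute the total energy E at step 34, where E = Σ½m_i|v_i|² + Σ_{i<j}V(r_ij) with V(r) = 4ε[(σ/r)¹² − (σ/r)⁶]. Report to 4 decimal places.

2.1415

step 0: x0=(1.9300, -0.3600) x1=(1.0500, -0.6100) x2=(1.2800, -1.1000)
step 1: x0=(1.9620, -0.3700) x1=(1.0148, -0.5852) x2=(1.2683, -1.0862)
step 2: x0=(1.9934, -0.3803) x1=(0.9728, -0.5466) x2=(1.2622, -1.0832)
step 3: x0=(2.0245, -0.3908) x1=(0.9298, -0.5058) x2=(1.2572, -1.0818)
step 4: x0=(2.0553, -0.4015) x1=(0.8874, -0.4656) x2=(1.2520, -1.0798)
step 5: x0=(2.0859, -0.4123) x1=(0.8456, -0.4265) x2=(1.2464, -1.0769)
step 6: x0=(2.1162, -0.4232) x1=(0.8043, -0.3881) x2=(1.2404, -1.0733)
step 7: x0=(2.1464, -0.4342) x1=(0.7635, -0.3505) x2=(1.2343, -1.0692)
step 8: x0=(2.1764, -0.4453) x1=(0.7230, -0.3132) x2=(1.2279, -1.0646)
step 9: x0=(2.2064, -0.4564) x1=(0.6828, -0.2763) x2=(1.2215, -1.0597)
step 10: x0=(2.2362, -0.4676) x1=(0.6427, -0.2397) x2=(1.2149, -1.0546)
step 11: x0=(2.2659, -0.4788) x1=(0.6028, -0.2032) x2=(1.2084, -1.0493)
step 12: x0=(2.2956, -0.4900) x1=(0.5630, -0.1669) x2=(1.2017, -1.0439)
step 13: x0=(2.3252, -0.5013) x1=(0.5232, -0.1306) x2=(1.1951, -1.0384)
step 14: x0=(2.3547, -0.5126) x1=(0.4836, -0.0945) x2=(1.1885, -1.0328)
step 15: x0=(2.3842, -0.5240) x1=(0.4439, -0.0584) x2=(1.1818, -1.0272)
step 16: x0=(2.4137, -0.5353) x1=(0.4043, -0.0223) x2=(1.1751, -1.0215)
step 17: x0=(2.4431, -0.5467) x1=(0.3647, 0.0137) x2=(1.1685, -1.0158)
step 18: x0=(2.4725, -0.5580) x1=(0.3252, 0.0497) x2=(1.1618, -1.0100)
step 19: x0=(2.5018, -0.5694) x1=(0.2856, 0.0857) x2=(1.1552, -1.0043)
step 20: x0=(2.5311, -0.5808) x1=(0.2461, 0.1216) x2=(1.1485, -0.9985)
step 21: x0=(2.5604, -0.5922) x1=(0.2066, 0.1575) x2=(1.1419, -0.9926)
step 22: x0=(2.5897, -0.6036) x1=(0.1671, 0.1935) x2=(1.1353, -0.9868)
step 23: x0=(2.6190, -0.6150) x1=(0.1276, 0.2294) x2=(1.1286, -0.9810)
step 24: x0=(2.6483, -0.6264) x1=(0.0881, 0.2653) x2=(1.1220, -0.9752)
step 25: x0=(2.6775, -0.6378) x1=(0.0487, 0.3012) x2=(1.1154, -0.9693)
step 26: x0=(2.7067, -0.6492) x1=(0.0092, 0.3371) x2=(1.1088, -0.9635)
step 27: x0=(2.7360, -0.6606) x1=(-0.0303, 0.3730) x2=(1.1021, -0.9576)
step 28: x0=(2.7652, -0.6720) x1=(-0.0698, 0.4089) x2=(1.0955, -0.9517)
step 29: x0=(2.7944, -0.6835) x1=(-0.1092, 0.4448) x2=(1.0889, -0.9459)
step 30: x0=(2.8236, -0.6949) x1=(-0.1487, 0.4806) x2=(1.0823, -0.9400)
step 31: x0=(2.8528, -0.7063) x1=(-0.1882, 0.5165) x2=(1.0757, -0.9342)
step 32: x0=(2.8820, -0.7177) x1=(-0.2276, 0.5524) x2=(1.0691, -0.9283)
step 33: x0=(2.9112, -0.7291) x1=(-0.2671, 0.5883) x2=(1.0625, -0.9224)
step 34: x0=(2.9403, -0.7405) x1=(-0.3065, 0.6242) x2=(1.0559, -0.9165)
step 0 velocities: v0=(0.9500, -0.2900) v1=(-0.8600, 0.3400) v2=(-0.4900, 0.7100)
step 0: KE=1.7167, PE=0.5176, E=2.2343
step 34 velocities: v0=(0.8583, -0.3358) v1=(-1.1605, 1.0552) v2=(-0.1942, 0.1727)
step 34: KE=2.1430, PE=-0.0016, E=2.1415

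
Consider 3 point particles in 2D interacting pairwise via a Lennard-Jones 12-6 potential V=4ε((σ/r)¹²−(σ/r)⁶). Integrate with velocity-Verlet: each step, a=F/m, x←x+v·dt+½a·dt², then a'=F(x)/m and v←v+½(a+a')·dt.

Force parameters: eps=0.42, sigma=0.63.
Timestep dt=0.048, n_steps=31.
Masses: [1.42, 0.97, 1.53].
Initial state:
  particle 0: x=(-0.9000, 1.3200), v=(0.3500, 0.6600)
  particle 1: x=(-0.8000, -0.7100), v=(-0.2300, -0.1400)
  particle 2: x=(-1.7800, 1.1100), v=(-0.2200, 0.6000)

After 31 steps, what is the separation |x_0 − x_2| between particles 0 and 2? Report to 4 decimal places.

step 0: x0=(-0.9000, 1.3200) x1=(-0.8000, -0.7100) x2=(-1.7800, 1.1100)
step 1: x0=(-0.8840, 1.3515) x1=(-0.8110, -0.7167) x2=(-1.7898, 1.1390)
step 2: x0=(-0.8693, 1.3827) x1=(-0.8221, -0.7234) x2=(-1.7984, 1.1682)
step 3: x0=(-0.8557, 1.4136) x1=(-0.8331, -0.7301) x2=(-1.8060, 1.1977)
step 4: x0=(-0.8432, 1.4442) x1=(-0.8442, -0.7368) x2=(-1.8125, 1.2274)
step 5: x0=(-0.8316, 1.4747) x1=(-0.8552, -0.7434) x2=(-1.8183, 1.2573)
step 6: x0=(-0.8208, 1.5050) x1=(-0.8663, -0.7500) x2=(-1.8232, 1.2874)
step 7: x0=(-0.8108, 1.5351) x1=(-0.8774, -0.7567) x2=(-1.8275, 1.3176)
step 8: x0=(-0.8014, 1.5650) x1=(-0.8884, -0.7633) x2=(-1.8311, 1.3479)
step 9: x0=(-0.7927, 1.5948) x1=(-0.8995, -0.7699) x2=(-1.8342, 1.3784)
step 10: x0=(-0.7846, 1.6245) x1=(-0.9106, -0.7765) x2=(-1.8367, 1.4090)
step 11: x0=(-0.7770, 1.6541) x1=(-0.9216, -0.7831) x2=(-1.8387, 1.4396)
step 12: x0=(-0.7700, 1.6836) x1=(-0.9327, -0.7897) x2=(-1.8401, 1.4704)
step 13: x0=(-0.7635, 1.7129) x1=(-0.9438, -0.7963) x2=(-1.8411, 1.5013)
step 14: x0=(-0.7574, 1.7422) x1=(-0.9548, -0.8029) x2=(-1.8417, 1.5322)
step 15: x0=(-0.7518, 1.7714) x1=(-0.9659, -0.8095) x2=(-1.8418, 1.5633)
step 16: x0=(-0.7467, 1.8005) x1=(-0.9770, -0.8161) x2=(-1.8415, 1.5944)
step 17: x0=(-0.7420, 1.8295) x1=(-0.9880, -0.8227) x2=(-1.8408, 1.6256)
step 18: x0=(-0.7378, 1.8584) x1=(-0.9991, -0.8292) x2=(-1.8397, 1.6568)
step 19: x0=(-0.7339, 1.8873) x1=(-1.0102, -0.8358) x2=(-1.8382, 1.6882)
step 20: x0=(-0.7305, 1.9160) x1=(-1.0213, -0.8424) x2=(-1.8364, 1.7196)
step 21: x0=(-0.7275, 1.9447) x1=(-1.0323, -0.8489) x2=(-1.8341, 1.7511)
step 22: x0=(-0.7250, 1.9733) x1=(-1.0434, -0.8555) x2=(-1.8314, 1.7826)
step 23: x0=(-0.7228, 2.0019) x1=(-1.0545, -0.8620) x2=(-1.8284, 1.8142)
step 24: x0=(-0.7211, 2.0304) x1=(-1.0656, -0.8686) x2=(-1.8249, 1.8459)
step 25: x0=(-0.7198, 2.0588) x1=(-1.0766, -0.8752) x2=(-1.8211, 1.8776)
step 26: x0=(-0.7189, 2.0871) x1=(-1.0877, -0.8817) x2=(-1.8168, 1.9094)
step 27: x0=(-0.7185, 2.1153) x1=(-1.0988, -0.8883) x2=(-1.8121, 1.9413)
step 28: x0=(-0.7186, 2.1435) x1=(-1.1099, -0.8948) x2=(-1.8070, 1.9732)
step 29: x0=(-0.7191, 2.1716) x1=(-1.1209, -0.9014) x2=(-1.8015, 2.0052)
step 30: x0=(-0.7201, 2.1997) x1=(-1.1320, -0.9079) x2=(-1.7955, 2.0373)
step 31: x0=(-0.7216, 2.2276) x1=(-1.1431, -0.9145) x2=(-1.7890, 2.0695)

1.0790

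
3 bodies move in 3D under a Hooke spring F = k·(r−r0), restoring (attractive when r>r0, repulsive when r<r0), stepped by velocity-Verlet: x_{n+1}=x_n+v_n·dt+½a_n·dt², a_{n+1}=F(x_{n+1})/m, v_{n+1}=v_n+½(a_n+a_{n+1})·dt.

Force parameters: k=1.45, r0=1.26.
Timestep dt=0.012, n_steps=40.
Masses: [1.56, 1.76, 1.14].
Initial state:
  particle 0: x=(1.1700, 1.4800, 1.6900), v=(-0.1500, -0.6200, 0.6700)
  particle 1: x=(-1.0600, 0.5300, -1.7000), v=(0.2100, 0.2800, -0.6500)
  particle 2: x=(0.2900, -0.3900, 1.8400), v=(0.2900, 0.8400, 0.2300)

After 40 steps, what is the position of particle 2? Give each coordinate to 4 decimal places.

step 0: x0=(1.1700, 1.4800, 1.6900) x1=(-1.0600, 0.5300, -1.7000) x2=(0.2900, -0.3900, 1.8400)
step 1: x0=(1.1681, 1.4725, 1.6979) x1=(-1.0573, 0.5334, -1.7075) x2=(0.2934, -0.3798, 1.8425)
step 2: x0=(1.1659, 1.4647, 1.7055) x1=(-1.0544, 0.5367, -1.7145) x2=(0.2968, -0.3693, 1.8446)
step 3: x0=(1.1635, 1.4569, 1.7127) x1=(-1.0511, 0.5401, -1.7208) x2=(0.3000, -0.3587, 1.8463)
step 4: x0=(1.1608, 1.4488, 1.7197) x1=(-1.0476, 0.5435, -1.7267) x2=(0.3031, -0.3477, 1.8474)
step 5: x0=(1.1578, 1.4405, 1.7263) x1=(-1.0437, 0.5469, -1.7319) x2=(0.3061, -0.3366, 1.8482)
step 6: x0=(1.1547, 1.4321, 1.7326) x1=(-1.0396, 0.5502, -1.7366) x2=(0.3090, -0.3252, 1.8484)
step 7: x0=(1.1512, 1.4235, 1.7386) x1=(-1.0352, 0.5536, -1.7406) x2=(0.3117, -0.3136, 1.8483)
step 8: x0=(1.1476, 1.4148, 1.7443) x1=(-1.0305, 0.5570, -1.7441) x2=(0.3144, -0.3018, 1.8476)
step 9: x0=(1.1437, 1.4059, 1.7496) x1=(-1.0255, 0.5604, -1.7471) x2=(0.3169, -0.2897, 1.8465)
step 10: x0=(1.1395, 1.3968, 1.7547) x1=(-1.0202, 0.5638, -1.7494) x2=(0.3194, -0.2775, 1.8450)
step 11: x0=(1.1351, 1.3876, 1.7594) x1=(-1.0146, 0.5672, -1.7512) x2=(0.3217, -0.2650, 1.8430)
step 12: x0=(1.1305, 1.3783, 1.7637) x1=(-1.0088, 0.5706, -1.7524) x2=(0.3238, -0.2524, 1.8406)
step 13: x0=(1.1256, 1.3688, 1.7678) x1=(-1.0026, 0.5740, -1.7530) x2=(0.3259, -0.2395, 1.8377)
step 14: x0=(1.1205, 1.3591, 1.7715) x1=(-0.9962, 0.5773, -1.7530) x2=(0.3279, -0.2265, 1.8343)
step 15: x0=(1.1152, 1.3493, 1.7749) x1=(-0.9895, 0.5807, -1.7524) x2=(0.3297, -0.2133, 1.8305)
step 16: x0=(1.1097, 1.3394, 1.7780) x1=(-0.9825, 0.5841, -1.7513) x2=(0.3314, -0.1999, 1.8263)
step 17: x0=(1.1039, 1.3294, 1.7807) x1=(-0.9752, 0.5875, -1.7496) x2=(0.3330, -0.1863, 1.8216)
step 18: x0=(1.0979, 1.3193, 1.7831) x1=(-0.9677, 0.5909, -1.7473) x2=(0.3344, -0.1725, 1.8165)
step 19: x0=(1.0917, 1.3090, 1.7852) x1=(-0.9599, 0.5943, -1.7444) x2=(0.3358, -0.1586, 1.8109)
step 20: x0=(1.0853, 1.2986, 1.7870) x1=(-0.9518, 0.5977, -1.7409) x2=(0.3370, -0.1446, 1.8049)
step 21: x0=(1.0787, 1.2881, 1.7884) x1=(-0.9434, 0.6011, -1.7369) x2=(0.3380, -0.1304, 1.7984)
step 22: x0=(1.0718, 1.2775, 1.7895) x1=(-0.9348, 0.6045, -1.7323) x2=(0.3390, -0.1160, 1.7916)
step 23: x0=(1.0648, 1.2668, 1.7903) x1=(-0.9259, 0.6079, -1.7272) x2=(0.3398, -0.1015, 1.7842)
step 24: x0=(1.0575, 1.2560, 1.7907) x1=(-0.9167, 0.6113, -1.7214) x2=(0.3405, -0.0869, 1.7765)
step 25: x0=(1.0501, 1.2452, 1.7909) x1=(-0.9073, 0.6146, -1.7151) x2=(0.3410, -0.0721, 1.7683)
step 26: x0=(1.0424, 1.2342, 1.7907) x1=(-0.8976, 0.6180, -1.7083) x2=(0.3414, -0.0573, 1.7597)
step 27: x0=(1.0346, 1.2231, 1.7901) x1=(-0.8877, 0.6214, -1.7009) x2=(0.3417, -0.0423, 1.7507)
step 28: x0=(1.0266, 1.2120, 1.7893) x1=(-0.8775, 0.6248, -1.6929) x2=(0.3419, -0.0272, 1.7413)
step 29: x0=(1.0183, 1.2008, 1.7881) x1=(-0.8670, 0.6281, -1.6844) x2=(0.3419, -0.0120, 1.7314)
step 30: x0=(1.0099, 1.1896, 1.7867) x1=(-0.8563, 0.6315, -1.6753) x2=(0.3418, 0.0033, 1.7212)
step 31: x0=(1.0014, 1.1782, 1.7849) x1=(-0.8454, 0.6349, -1.6657) x2=(0.3415, 0.0187, 1.7105)
step 32: x0=(0.9926, 1.1668, 1.7827) x1=(-0.8342, 0.6382, -1.6555) x2=(0.3412, 0.0342, 1.6994)
step 33: x0=(0.9837, 1.1554, 1.7803) x1=(-0.8228, 0.6416, -1.6448) x2=(0.3406, 0.0498, 1.6880)
step 34: x0=(0.9746, 1.1439, 1.7776) x1=(-0.8112, 0.6449, -1.6336) x2=(0.3400, 0.0654, 1.6761)
step 35: x0=(0.9654, 1.1324, 1.7745) x1=(-0.7993, 0.6483, -1.6218) x2=(0.3392, 0.0811, 1.6639)
step 36: x0=(0.9560, 1.1208, 1.7712) x1=(-0.7872, 0.6516, -1.6096) x2=(0.3383, 0.0969, 1.6512)
step 37: x0=(0.9465, 1.1092, 1.7675) x1=(-0.7748, 0.6549, -1.5968) x2=(0.3372, 0.1127, 1.6382)
step 38: x0=(0.9368, 1.0976, 1.7636) x1=(-0.7623, 0.6583, -1.5835) x2=(0.3360, 0.1286, 1.6248)
step 39: x0=(0.9269, 1.0859, 1.7593) x1=(-0.7495, 0.6616, -1.5697) x2=(0.3347, 0.1445, 1.6110)
step 40: x0=(0.9169, 1.0742, 1.7548) x1=(-0.7365, 0.6649, -1.5553) x2=(0.3332, 0.1605, 1.5969)

(0.3332, 0.1605, 1.5969)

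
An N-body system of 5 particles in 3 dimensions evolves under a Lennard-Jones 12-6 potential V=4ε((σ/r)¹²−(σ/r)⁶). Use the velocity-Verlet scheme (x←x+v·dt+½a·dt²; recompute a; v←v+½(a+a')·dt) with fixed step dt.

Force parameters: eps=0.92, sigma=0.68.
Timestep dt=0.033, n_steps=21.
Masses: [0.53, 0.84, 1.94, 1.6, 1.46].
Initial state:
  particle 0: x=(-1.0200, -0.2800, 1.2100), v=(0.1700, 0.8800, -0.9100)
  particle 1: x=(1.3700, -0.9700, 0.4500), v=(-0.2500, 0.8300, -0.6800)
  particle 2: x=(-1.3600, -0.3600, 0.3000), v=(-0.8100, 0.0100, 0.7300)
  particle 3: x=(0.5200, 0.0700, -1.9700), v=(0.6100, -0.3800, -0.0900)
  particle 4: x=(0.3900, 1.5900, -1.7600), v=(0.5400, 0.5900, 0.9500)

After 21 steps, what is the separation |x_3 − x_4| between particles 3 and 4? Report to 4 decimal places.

step 0: x0=(-1.0200, -0.2800, 1.2100) x1=(1.3700, -0.9700, 0.4500) x2=(-1.3600, -0.3600, 0.3000) x3=(0.5200, 0.0700, -1.9700) x4=(0.3900, 1.5900, -1.7600)
step 1: x0=(-1.0151, -0.2511, 1.1780) x1=(1.3617, -0.9426, 0.4276) x2=(-1.3865, -0.3596, 0.3246) x3=(0.5401, 0.0575, -1.9730) x4=(0.4078, 1.6094, -1.7287)
step 2: x0=(-1.0122, -0.2228, 1.1415) x1=(1.3535, -0.9152, 0.4051) x2=(-1.4125, -0.3591, 0.3505) x3=(0.5602, 0.0450, -1.9759) x4=(0.4257, 1.6288, -1.6973)
step 3: x0=(-1.0119, -0.1955, 1.0997) x1=(1.3452, -0.8878, 0.3827) x2=(-1.4378, -0.3583, 0.3778) x3=(0.5804, 0.0327, -1.9789) x4=(0.4435, 1.6481, -1.6660)
step 4: x0=(-1.0150, -0.1693, 1.0524) x1=(1.3369, -0.8604, 0.3602) x2=(-1.4621, -0.3572, 0.4066) x3=(0.6005, 0.0203, -1.9818) x4=(0.4613, 1.6674, -1.6347)
step 5: x0=(-1.0212, -0.1446, 1.0004) x1=(1.3287, -0.8330, 0.3378) x2=(-1.4856, -0.3557, 0.4367) x3=(0.6206, 0.0080, -1.9847) x4=(0.4792, 1.6866, -1.6034)
step 6: x0=(-1.0270, -0.1196, 0.9489) x1=(1.3204, -0.8056, 0.3153) x2=(-1.5092, -0.3542, 0.4666) x3=(0.6407, -0.0043, -1.9876) x4=(0.4970, 1.7058, -1.5721)
step 7: x0=(-1.0208, -0.0888, 0.9094) x1=(1.3121, -0.7782, 0.2929) x2=(-1.5361, -0.3544, 0.4933) x3=(0.6608, -0.0166, -1.9905) x4=(0.5149, 1.7249, -1.5408)
step 8: x0=(-0.9975, -0.0492, 0.8837) x1=(1.3038, -0.7508, 0.2704) x2=(-1.5676, -0.3570, 0.5162) x3=(0.6809, -0.0288, -1.9934) x4=(0.5327, 1.7441, -1.5095)
step 9: x0=(-0.9699, -0.0073, 0.8607) x1=(1.2955, -0.7234, 0.2480) x2=(-1.6003, -0.3601, 0.5383) x3=(0.7010, -0.0410, -1.9963) x4=(0.5505, 1.7632, -1.4782)
step 10: x0=(-0.9459, 0.0326, 0.8359) x1=(1.2872, -0.6960, 0.2255) x2=(-1.6321, -0.3628, 0.5610) x3=(0.7211, -0.0532, -1.9992) x4=(0.5684, 1.7823, -1.4469)
step 11: x0=(-0.9274, 0.0694, 0.8089) x1=(1.2788, -0.6685, 0.2030) x2=(-1.6623, -0.3646, 0.5842) x3=(0.7412, -0.0654, -2.0021) x4=(0.5862, 1.8013, -1.4156)
step 12: x0=(-0.9140, 0.1031, 0.7804) x1=(1.2705, -0.6411, 0.1805) x2=(-1.6911, -0.3655, 0.6079) x3=(0.7613, -0.0776, -2.0049) x4=(0.6041, 1.8204, -1.3844)
step 13: x0=(-0.9051, 0.1340, 0.7508) x1=(1.2622, -0.6137, 0.1581) x2=(-1.7187, -0.3657, 0.6319) x3=(0.7814, -0.0898, -2.0078) x4=(0.6220, 1.8394, -1.3531)
step 14: x0=(-0.8999, 0.1627, 0.7207) x1=(1.2538, -0.5862, 0.1356) x2=(-1.7453, -0.3653, 0.6560) x3=(0.8015, -0.1019, -2.0106) x4=(0.6398, 1.8585, -1.3218)
step 15: x0=(-0.8977, 0.1895, 0.6903) x1=(1.2455, -0.5588, 0.1131) x2=(-1.7710, -0.3644, 0.6801) x3=(0.8216, -0.1141, -2.0135) x4=(0.6577, 1.8775, -1.2906)
step 16: x0=(-0.8981, 0.2147, 0.6599) x1=(1.2371, -0.5313, 0.0906) x2=(-1.7961, -0.3630, 0.7043) x3=(0.8417, -0.1262, -2.0163) x4=(0.6755, 1.8965, -1.2593)
step 17: x0=(-0.9005, 0.2386, 0.6296) x1=(1.2287, -0.5039, 0.0680) x2=(-1.8206, -0.3612, 0.7284) x3=(0.8618, -0.1384, -2.0191) x4=(0.6934, 1.9155, -1.2280)
step 18: x0=(-0.9045, 0.2613, 0.5995) x1=(1.2203, -0.4764, 0.0455) x2=(-1.8446, -0.3592, 0.7525) x3=(0.8819, -0.1505, -2.0219) x4=(0.7112, 1.9345, -1.1968)
step 19: x0=(-0.9100, 0.2832, 0.5696) x1=(1.2119, -0.4489, 0.0230) x2=(-1.8682, -0.3569, 0.7766) x3=(0.9020, -0.1626, -2.0247) x4=(0.7291, 1.9535, -1.1655)
step 20: x0=(-0.9165, 0.3043, 0.5399) x1=(1.2035, -0.4214, 0.0004) x2=(-1.8916, -0.3544, 0.8005) x3=(0.9221, -0.1748, -2.0275) x4=(0.7469, 1.9725, -1.1343)
step 21: x0=(-0.9239, 0.3247, 0.5105) x1=(1.1951, -0.3940, -0.0222) x2=(-1.9147, -0.3518, 0.8244) x3=(0.9422, -0.1869, -2.0303) x4=(0.7648, 1.9915, -1.1030)

2.3742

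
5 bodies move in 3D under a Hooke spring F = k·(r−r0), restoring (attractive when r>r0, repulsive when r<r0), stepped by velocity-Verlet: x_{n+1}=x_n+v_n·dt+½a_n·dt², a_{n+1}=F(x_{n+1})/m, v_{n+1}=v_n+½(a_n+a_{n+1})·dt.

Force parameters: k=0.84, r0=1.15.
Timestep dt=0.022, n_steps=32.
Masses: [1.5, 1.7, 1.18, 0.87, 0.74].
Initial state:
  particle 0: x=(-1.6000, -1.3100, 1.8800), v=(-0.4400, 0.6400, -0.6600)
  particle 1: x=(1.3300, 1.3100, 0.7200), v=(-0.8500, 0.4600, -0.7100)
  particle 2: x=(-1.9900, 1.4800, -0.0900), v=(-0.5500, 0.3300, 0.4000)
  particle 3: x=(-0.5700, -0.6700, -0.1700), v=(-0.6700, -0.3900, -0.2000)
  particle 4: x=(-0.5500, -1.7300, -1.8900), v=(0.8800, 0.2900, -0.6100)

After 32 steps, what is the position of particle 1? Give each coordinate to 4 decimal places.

(0.0365, 1.0616, 0.0286)

step 0: x0=(-1.6000, -1.3100, 1.8800) x1=(1.3300, 1.3100, 0.7200) x2=(-1.9900, 1.4800, -0.0900) x3=(-0.5700, -0.6700, -0.1700) x4=(-0.5500, -1.7300, -1.8900)
step 1: x0=(-1.6093, -1.2954, 1.8647) x1=(1.3105, 1.3195, 0.7041) x2=(-2.0014, 1.4863, -0.0811) x3=(-0.5848, -0.6782, -0.1742) x4=(-0.5307, -1.7222, -1.9016)
step 2: x0=(-1.6177, -1.2798, 1.8478) x1=(1.2893, 1.3277, 0.6877) x2=(-2.0113, 1.4908, -0.0721) x3=(-0.5996, -0.6856, -0.1780) x4=(-0.5117, -1.7114, -1.9096)
step 3: x0=(-1.6252, -1.2632, 1.8293) x1=(1.2666, 1.3347, 0.6708) x2=(-2.0197, 1.4934, -0.0629) x3=(-0.6145, -0.6923, -0.1813) x4=(-0.4931, -1.6978, -1.9139)
step 4: x0=(-1.6319, -1.2456, 1.8093) x1=(1.2422, 1.3405, 0.6534) x2=(-2.0266, 1.4941, -0.0536) x3=(-0.6295, -0.6982, -0.1843) x4=(-0.4747, -1.6813, -1.9146)
step 5: x0=(-1.6378, -1.2270, 1.7877) x1=(1.2163, 1.3450, 0.6356) x2=(-2.0320, 1.4929, -0.0441) x3=(-0.6445, -0.7032, -0.1869) x4=(-0.4568, -1.6619, -1.9116)
step 6: x0=(-1.6428, -1.2075, 1.7646) x1=(1.1888, 1.3483, 0.6172) x2=(-2.0360, 1.4899, -0.0347) x3=(-0.6595, -0.7074, -0.1891) x4=(-0.4393, -1.6398, -1.9051)
step 7: x0=(-1.6470, -1.1870, 1.7401) x1=(1.1598, 1.3503, 0.5984) x2=(-2.0385, 1.4851, -0.0251) x3=(-0.6746, -0.7107, -0.1909) x4=(-0.4223, -1.6148, -1.8951)
step 8: x0=(-1.6504, -1.1656, 1.7140) x1=(1.1293, 1.3512, 0.5792) x2=(-2.0396, 1.4785, -0.0155) x3=(-0.6896, -0.7132, -0.1923) x4=(-0.4058, -1.5870, -1.8815)
step 9: x0=(-1.6529, -1.1432, 1.6865) x1=(1.0973, 1.3508, 0.5595) x2=(-2.0392, 1.4702, -0.0059) x3=(-0.7047, -0.7147, -0.1934) x4=(-0.3899, -1.5565, -1.8645)
step 10: x0=(-1.6547, -1.1200, 1.6576) x1=(1.0638, 1.3492, 0.5393) x2=(-2.0374, 1.4600, 0.0037) x3=(-0.7198, -0.7154, -0.1941) x4=(-0.3746, -1.5234, -1.8440)
step 11: x0=(-1.6556, -1.0958, 1.6273) x1=(1.0290, 1.3465, 0.5188) x2=(-2.0341, 1.4482, 0.0133) x3=(-0.7348, -0.7152, -0.1945) x4=(-0.3600, -1.4877, -1.8203)
step 12: x0=(-1.6557, -1.0709, 1.5957) x1=(0.9927, 1.3425, 0.4979) x2=(-2.0295, 1.4347, 0.0229) x3=(-0.7498, -0.7141, -0.1945) x4=(-0.3460, -1.4494, -1.7933)
step 13: x0=(-1.6550, -1.0450, 1.5628) x1=(0.9551, 1.3375, 0.4766) x2=(-2.0235, 1.4195, 0.0324) x3=(-0.7648, -0.7121, -0.1942) x4=(-0.3327, -1.4087, -1.7631)
step 14: x0=(-1.6536, -1.0184, 1.5286) x1=(0.9161, 1.3313, 0.4550) x2=(-2.0161, 1.4027, 0.0419) x3=(-0.7797, -0.7092, -0.1936) x4=(-0.3201, -1.3656, -1.7298)
step 15: x0=(-1.6514, -0.9909, 1.4931) x1=(0.8759, 1.3240, 0.4331) x2=(-2.0075, 1.3844, 0.0513) x3=(-0.7946, -0.7053, -0.1926) x4=(-0.3083, -1.3201, -1.6936)
step 16: x0=(-1.6484, -0.9627, 1.4565) x1=(0.8344, 1.3157, 0.4108) x2=(-1.9975, 1.3645, 0.0607) x3=(-0.8094, -0.7006, -0.1913) x4=(-0.2973, -1.2724, -1.6544)
step 17: x0=(-1.6448, -0.9337, 1.4187) x1=(0.7917, 1.3063, 0.3882) x2=(-1.9863, 1.3432, 0.0699) x3=(-0.8241, -0.6949, -0.1897) x4=(-0.2871, -1.2226, -1.6125)
step 18: x0=(-1.6404, -0.9040, 1.3799) x1=(0.7478, 1.2958, 0.3654) x2=(-1.9738, 1.3205, 0.0790) x3=(-0.8388, -0.6883, -0.1878) x4=(-0.2777, -1.1707, -1.5679)
step 19: x0=(-1.6353, -0.8736, 1.3400) x1=(0.7028, 1.2844, 0.3423) x2=(-1.9602, 1.2964, 0.0880) x3=(-0.8533, -0.6808, -0.1856) x4=(-0.2691, -1.1169, -1.5208)
step 20: x0=(-1.6295, -0.8425, 1.2991) x1=(0.6567, 1.2720, 0.3189) x2=(-1.9454, 1.2711, 0.0969) x3=(-0.8678, -0.6725, -0.1831) x4=(-0.2613, -1.0612, -1.4713)
step 21: x0=(-1.6231, -0.8107, 1.2572) x1=(0.6096, 1.2587, 0.2954) x2=(-1.9294, 1.2445, 0.1057) x3=(-0.8822, -0.6632, -0.1804) x4=(-0.2543, -1.0037, -1.4194)
step 22: x0=(-1.6161, -0.7784, 1.2145) x1=(0.5615, 1.2445, 0.2716) x2=(-1.9124, 1.2167, 0.1143) x3=(-0.8965, -0.6532, -0.1774) x4=(-0.2482, -0.9446, -1.3654)
step 23: x0=(-1.6084, -0.7454, 1.1710) x1=(0.5124, 1.2294, 0.2477) x2=(-1.8944, 1.1878, 0.1227) x3=(-0.9107, -0.6422, -0.1741) x4=(-0.2429, -0.8839, -1.3094)
step 24: x0=(-1.6002, -0.7118, 1.1266) x1=(0.4624, 1.2135, 0.2237) x2=(-1.8754, 1.1579, 0.1310) x3=(-0.9248, -0.6305, -0.1706) x4=(-0.2385, -0.8218, -1.2515)
step 25: x0=(-1.5914, -0.6778, 1.0815) x1=(0.4116, 1.1968, 0.1995) x2=(-1.8554, 1.1270, 0.1392) x3=(-0.9388, -0.6180, -0.1668) x4=(-0.2348, -0.7584, -1.1919)
step 26: x0=(-1.5821, -0.6432, 1.0358) x1=(0.3600, 1.1794, 0.1752) x2=(-1.8346, 1.0952, 0.1472) x3=(-0.9527, -0.6047, -0.1629) x4=(-0.2319, -0.6938, -1.1307)
step 27: x0=(-1.5722, -0.6081, 0.9895) x1=(0.3077, 1.1613, 0.1509) x2=(-1.8129, 1.0626, 0.1550) x3=(-0.9664, -0.5907, -0.1587) x4=(-0.2298, -0.6280, -1.0680)
step 28: x0=(-1.5619, -0.5726, 0.9426) x1=(0.2546, 1.1425, 0.1265) x2=(-1.7904, 1.0293, 0.1626) x3=(-0.9801, -0.5760, -0.1544) x4=(-0.2285, -0.5612, -1.0040)
step 29: x0=(-1.5512, -0.5366, 0.8952) x1=(0.2009, 1.1231, 0.1020) x2=(-1.7672, 0.9952, 0.1701) x3=(-0.9937, -0.5607, -0.1499) x4=(-0.2278, -0.4936, -0.9389)
step 30: x0=(-1.5400, -0.5003, 0.8473) x1=(0.1466, 1.1031, 0.0775) x2=(-1.7433, 0.9605, 0.1774) x3=(-1.0072, -0.5448, -0.1452) x4=(-0.2279, -0.4251, -0.8727)
step 31: x0=(-1.5284, -0.4636, 0.7991) x1=(0.0918, 1.0826, 0.0531) x2=(-1.7188, 0.9253, 0.1846) x3=(-1.0206, -0.5283, -0.1405) x4=(-0.2285, -0.3560, -0.8056)
step 32: x0=(-1.5164, -0.4266, 0.7506) x1=(0.0365, 1.0616, 0.0286) x2=(-1.6938, 0.8897, 0.1916) x3=(-1.0338, -0.5113, -0.1357) x4=(-0.2298, -0.2863, -0.7377)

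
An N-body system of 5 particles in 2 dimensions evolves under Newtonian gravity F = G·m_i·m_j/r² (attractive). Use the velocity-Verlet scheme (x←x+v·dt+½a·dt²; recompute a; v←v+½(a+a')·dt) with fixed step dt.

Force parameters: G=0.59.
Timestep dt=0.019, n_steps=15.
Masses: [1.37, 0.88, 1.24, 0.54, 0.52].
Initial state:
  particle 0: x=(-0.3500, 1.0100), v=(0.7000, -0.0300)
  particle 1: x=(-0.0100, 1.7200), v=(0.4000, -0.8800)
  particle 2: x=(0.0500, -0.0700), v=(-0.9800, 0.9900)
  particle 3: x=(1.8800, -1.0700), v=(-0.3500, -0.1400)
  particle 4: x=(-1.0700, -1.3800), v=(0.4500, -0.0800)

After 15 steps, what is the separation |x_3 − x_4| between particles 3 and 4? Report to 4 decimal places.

step 0: x0=(-0.3500, 1.0100) x1=(-0.0100, 1.7200) x2=(0.0500, -0.0700) x3=(1.8800, -1.0700) x4=(-1.0700, -1.3800)
step 1: x0=(-0.3366, 1.0095) x1=(-0.0025, 1.7030) x2=(0.0313, -0.0511) x3=(1.8733, -1.0726) x4=(-1.0614, -1.3815)
step 2: x0=(-0.3230, 1.0090) x1=(0.0048, 1.6855) x2=(0.0126, -0.0319) x3=(1.8665, -1.0752) x4=(-1.0527, -1.3828)
step 3: x0=(-0.3092, 1.0086) x1=(0.0119, 1.6674) x2=(-0.0062, -0.0125) x3=(1.8596, -1.0777) x4=(-1.0439, -1.3840)
step 4: x0=(-0.2951, 1.0082) x1=(0.0187, 1.6487) x2=(-0.0251, 0.0072) x3=(1.8526, -1.0801) x4=(-1.0351, -1.3850)
step 5: x0=(-0.2808, 1.0079) x1=(0.0253, 1.6293) x2=(-0.0441, 0.0272) x3=(1.8455, -1.0825) x4=(-1.0261, -1.3859)
step 6: x0=(-0.2663, 1.0077) x1=(0.0316, 1.6093) x2=(-0.0631, 0.0474) x3=(1.8384, -1.0848) x4=(-1.0171, -1.3867)
step 7: x0=(-0.2515, 1.0076) x1=(0.0376, 1.5886) x2=(-0.0822, 0.0680) x3=(1.8311, -1.0871) x4=(-1.0080, -1.3874)
step 8: x0=(-0.2365, 1.0075) x1=(0.0433, 1.5672) x2=(-0.1013, 0.0890) x3=(1.8237, -1.0892) x4=(-0.9988, -1.3879)
step 9: x0=(-0.2212, 1.0076) x1=(0.0487, 1.5449) x2=(-0.1205, 0.1104) x3=(1.8163, -1.0914) x4=(-0.9895, -1.3883)
step 10: x0=(-0.2057, 1.0078) x1=(0.0536, 1.5218) x2=(-0.1397, 0.1321) x3=(1.8087, -1.0934) x4=(-0.9802, -1.3885)
step 11: x0=(-0.1899, 1.0081) x1=(0.0582, 1.4977) x2=(-0.1589, 0.1543) x3=(1.8011, -1.0954) x4=(-0.9708, -1.3886)
step 12: x0=(-0.1737, 1.0085) x1=(0.0623, 1.4726) x2=(-0.1781, 0.1769) x3=(1.7934, -1.0973) x4=(-0.9612, -1.3885)
step 13: x0=(-0.1573, 1.0092) x1=(0.0659, 1.4464) x2=(-0.1973, 0.2000) x3=(1.7856, -1.0992) x4=(-0.9517, -1.3883)
step 14: x0=(-0.1405, 1.0102) x1=(0.0690, 1.4189) x2=(-0.2164, 0.2236) x3=(1.7777, -1.1010) x4=(-0.9420, -1.3880)
step 15: x0=(-0.1233, 1.0115) x1=(0.0713, 1.3899) x2=(-0.2355, 0.2478) x3=(1.7697, -1.1027) x4=(-0.9323, -1.3875)

2.7169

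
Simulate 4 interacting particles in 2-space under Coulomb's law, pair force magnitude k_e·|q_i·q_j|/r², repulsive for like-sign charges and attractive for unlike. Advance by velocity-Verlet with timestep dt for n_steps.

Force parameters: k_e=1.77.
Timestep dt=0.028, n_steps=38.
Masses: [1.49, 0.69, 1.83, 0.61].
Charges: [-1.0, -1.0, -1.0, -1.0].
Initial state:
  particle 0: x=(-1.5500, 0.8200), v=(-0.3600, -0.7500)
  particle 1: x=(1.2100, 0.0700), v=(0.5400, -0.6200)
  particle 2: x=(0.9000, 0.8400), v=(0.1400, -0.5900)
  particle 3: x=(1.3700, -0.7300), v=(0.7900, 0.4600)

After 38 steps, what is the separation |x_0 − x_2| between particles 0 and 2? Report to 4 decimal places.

step 0: x0=(-1.5500, 0.8200) x1=(1.2100, 0.0700) x2=(0.9000, 0.8400) x3=(1.3700, -0.7300)
step 1: x0=(-1.5603, 0.7990) x1=(1.2255, 0.0527) x2=(0.9037, 0.8241) x3=(1.3927, -0.7193)
step 2: x0=(-1.5708, 0.7781) x1=(1.2416, 0.0359) x2=(0.9071, 0.8095) x3=(1.4166, -0.7130)
step 3: x0=(-1.5818, 0.7573) x1=(1.2584, 0.0197) x2=(0.9101, 0.7962) x3=(1.4418, -0.7114)
step 4: x0=(-1.5930, 0.7365) x1=(1.2756, 0.0044) x2=(0.9126, 0.7841) x3=(1.4685, -0.7146)
step 5: x0=(-1.6046, 0.7158) x1=(1.2932, -0.0100) x2=(0.9148, 0.7732) x3=(1.4967, -0.7227)
step 6: x0=(-1.6165, 0.6951) x1=(1.3113, -0.0233) x2=(0.9165, 0.7635) x3=(1.5265, -0.7357)
step 7: x0=(-1.6287, 0.6745) x1=(1.3296, -0.0354) x2=(0.9178, 0.7549) x3=(1.5581, -0.7535)
step 8: x0=(-1.6412, 0.6540) x1=(1.3483, -0.0465) x2=(0.9186, 0.7475) x3=(1.5914, -0.7760)
step 9: x0=(-1.6540, 0.6335) x1=(1.3673, -0.0566) x2=(0.9190, 0.7411) x3=(1.6263, -0.8030)
step 10: x0=(-1.6672, 0.6130) x1=(1.3866, -0.0658) x2=(0.9190, 0.7358) x3=(1.6630, -0.8341)
step 11: x0=(-1.6806, 0.5926) x1=(1.4062, -0.0742) x2=(0.9186, 0.7314) x3=(1.7013, -0.8693)
step 12: x0=(-1.6943, 0.5722) x1=(1.4263, -0.0820) x2=(0.9177, 0.7280) x3=(1.7412, -0.9081)
step 13: x0=(-1.7083, 0.5518) x1=(1.4468, -0.0893) x2=(0.9163, 0.7255) x3=(1.7825, -0.9503)
step 14: x0=(-1.7226, 0.5315) x1=(1.4677, -0.0962) x2=(0.9146, 0.7239) x3=(1.8253, -0.9956)
step 15: x0=(-1.7371, 0.5113) x1=(1.4893, -0.1028) x2=(0.9124, 0.7231) x3=(1.8694, -1.0438)
step 16: x0=(-1.7520, 0.4910) x1=(1.5114, -0.1093) x2=(0.9098, 0.7231) x3=(1.9147, -1.0946)
step 17: x0=(-1.7671, 0.4708) x1=(1.5341, -0.1158) x2=(0.9068, 0.7238) x3=(1.9612, -1.1477)
step 18: x0=(-1.7824, 0.4506) x1=(1.5575, -0.1222) x2=(0.9035, 0.7253) x3=(2.0087, -1.2031)
step 19: x0=(-1.7980, 0.4304) x1=(1.5816, -0.1287) x2=(0.8997, 0.7274) x3=(2.0572, -1.2604)
step 20: x0=(-1.8139, 0.4102) x1=(1.6064, -0.1353) x2=(0.8956, 0.7301) x3=(2.1067, -1.3195)
step 21: x0=(-1.8300, 0.3901) x1=(1.6319, -0.1421) x2=(0.8911, 0.7335) x3=(2.1569, -1.3803)
step 22: x0=(-1.8464, 0.3700) x1=(1.6581, -0.1490) x2=(0.8863, 0.7374) x3=(2.2080, -1.4426)
step 23: x0=(-1.8630, 0.3499) x1=(1.6850, -0.1561) x2=(0.8812, 0.7418) x3=(2.2598, -1.5063)
step 24: x0=(-1.8798, 0.3298) x1=(1.7126, -0.1634) x2=(0.8758, 0.7467) x3=(2.3124, -1.5713)
step 25: x0=(-1.8969, 0.3097) x1=(1.7410, -0.1709) x2=(0.8701, 0.7521) x3=(2.3655, -1.6375)
step 26: x0=(-1.9142, 0.2896) x1=(1.7700, -0.1787) x2=(0.8641, 0.7579) x3=(2.4192, -1.7048)
step 27: x0=(-1.9317, 0.2695) x1=(1.7997, -0.1866) x2=(0.8578, 0.7641) x3=(2.4735, -1.7732)
step 28: x0=(-1.9494, 0.2495) x1=(1.8301, -0.1947) x2=(0.8513, 0.7708) x3=(2.5284, -1.8425)
step 29: x0=(-1.9673, 0.2294) x1=(1.8611, -0.2029) x2=(0.8445, 0.7778) x3=(2.5837, -1.9127)
step 30: x0=(-1.9854, 0.2093) x1=(1.8928, -0.2114) x2=(0.8376, 0.7851) x3=(2.6395, -1.9837)
step 31: x0=(-2.0038, 0.1893) x1=(1.9251, -0.2200) x2=(0.8304, 0.7927) x3=(2.6957, -2.0555)
step 32: x0=(-2.0223, 0.1692) x1=(1.9580, -0.2288) x2=(0.8230, 0.8007) x3=(2.7523, -2.1280)
step 33: x0=(-2.0411, 0.1491) x1=(1.9914, -0.2377) x2=(0.8154, 0.8090) x3=(2.8093, -2.2013)
step 34: x0=(-2.0600, 0.1291) x1=(2.0254, -0.2468) x2=(0.8077, 0.8175) x3=(2.8666, -2.2751)
step 35: x0=(-2.0791, 0.1090) x1=(2.0600, -0.2560) x2=(0.7998, 0.8263) x3=(2.9243, -2.3496)
step 36: x0=(-2.0984, 0.0889) x1=(2.0950, -0.2654) x2=(0.7917, 0.8353) x3=(2.9823, -2.4247)
step 37: x0=(-2.1179, 0.0688) x1=(2.1306, -0.2748) x2=(0.7835, 0.8445) x3=(3.0406, -2.5002)
step 38: x0=(-2.1375, 0.0487) x1=(2.1667, -0.2844) x2=(0.7752, 0.8540) x3=(3.0992, -2.5763)

3.0220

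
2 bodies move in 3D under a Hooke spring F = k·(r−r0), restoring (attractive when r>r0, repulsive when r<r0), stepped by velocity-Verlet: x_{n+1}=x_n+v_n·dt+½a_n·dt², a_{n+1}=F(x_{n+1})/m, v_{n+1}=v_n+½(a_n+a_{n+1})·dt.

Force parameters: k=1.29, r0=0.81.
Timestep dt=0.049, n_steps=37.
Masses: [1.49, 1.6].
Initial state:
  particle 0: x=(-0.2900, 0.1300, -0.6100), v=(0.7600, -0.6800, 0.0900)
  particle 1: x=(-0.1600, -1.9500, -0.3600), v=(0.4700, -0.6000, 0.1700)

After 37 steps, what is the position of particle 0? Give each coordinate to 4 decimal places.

(1.1149, -2.2175, -0.2994)

step 0: x0=(-0.2900, 0.1300, -0.6100) x1=(-0.1600, -1.9500, -0.3600)
step 1: x0=(-0.2527, 0.0954, -0.6054) x1=(-0.1370, -1.9782, -0.3518)
step 2: x0=(-0.2152, 0.0581, -0.6005) x1=(-0.1142, -2.0039, -0.3439)
step 3: x0=(-0.1776, 0.0182, -0.5953) x1=(-0.0915, -2.0271, -0.3364)
step 4: x0=(-0.1399, -0.0243, -0.5898) x1=(-0.0689, -2.0480, -0.3291)
step 5: x0=(-0.1021, -0.0694, -0.5839) x1=(-0.0464, -2.0665, -0.3221)
step 6: x0=(-0.0642, -0.1169, -0.5777) x1=(-0.0240, -2.0827, -0.3155)
step 7: x0=(-0.0263, -0.1668, -0.5712) x1=(-0.0016, -2.0966, -0.3091)
step 8: x0=(0.0116, -0.2191, -0.5643) x1=(0.0208, -2.1084, -0.3030)
step 9: x0=(0.0496, -0.2736, -0.5572) x1=(0.0432, -2.1180, -0.2972)
step 10: x0=(0.0875, -0.3303, -0.5497) x1=(0.0655, -2.1256, -0.2918)
step 11: x0=(0.1254, -0.3891, -0.5420) x1=(0.0879, -2.1314, -0.2865)
step 12: x0=(0.1633, -0.4498, -0.5339) x1=(0.1104, -2.1352, -0.2816)
step 13: x0=(0.2012, -0.5123, -0.5256) x1=(0.1328, -2.1374, -0.2769)
step 14: x0=(0.2389, -0.5766, -0.5171) x1=(0.1554, -2.1380, -0.2724)
step 15: x0=(0.2766, -0.6425, -0.5082) x1=(0.1780, -2.1371, -0.2682)
step 16: x0=(0.3141, -0.7098, -0.4992) x1=(0.2008, -2.1348, -0.2642)
step 17: x0=(0.3516, -0.7784, -0.4899) x1=(0.2236, -2.1314, -0.2604)
step 18: x0=(0.3890, -0.8481, -0.4804) x1=(0.2465, -2.1268, -0.2568)
step 19: x0=(0.4262, -0.9189, -0.4708) x1=(0.2695, -2.1213, -0.2534)
step 20: x0=(0.4633, -0.9906, -0.4610) x1=(0.2926, -2.1151, -0.2500)
step 21: x0=(0.5004, -1.0629, -0.4510) x1=(0.3159, -2.1081, -0.2469)
step 22: x0=(0.5373, -1.1358, -0.4410) x1=(0.3392, -2.1007, -0.2438)
step 23: x0=(0.5741, -1.2090, -0.4309) x1=(0.3626, -2.0929, -0.2408)
step 24: x0=(0.6109, -1.2826, -0.4207) x1=(0.3860, -2.0849, -0.2378)
step 25: x0=(0.6477, -1.3561, -0.4105) x1=(0.4095, -2.0768, -0.2348)
step 26: x0=(0.6845, -1.4297, -0.4003) x1=(0.4329, -2.0687, -0.2319)
step 27: x0=(0.7214, -1.5030, -0.3902) x1=(0.4563, -2.0609, -0.2289)
step 28: x0=(0.7584, -1.5760, -0.3802) x1=(0.4796, -2.0533, -0.2258)
step 29: x0=(0.7956, -1.6486, -0.3703) x1=(0.5026, -2.0461, -0.2226)
step 30: x0=(0.8332, -1.7208, -0.3606) x1=(0.5253, -2.0393, -0.2192)
step 31: x0=(0.8713, -1.7924, -0.3511) x1=(0.5475, -2.0330, -0.2156)
step 32: x0=(0.9100, -1.8636, -0.3418) x1=(0.5692, -2.0272, -0.2118)
step 33: x0=(0.9494, -1.9345, -0.3328) x1=(0.5902, -2.0216, -0.2077)
step 34: x0=(0.9896, -2.0052, -0.3241) x1=(0.6105, -2.0162, -0.2034)
step 35: x0=(1.0307, -2.0758, -0.3157) x1=(0.6300, -2.0109, -0.1988)
step 36: x0=(1.0725, -2.1465, -0.3075) x1=(0.6488, -2.0054, -0.1940)
step 37: x0=(1.1149, -2.2175, -0.2994) x1=(0.6669, -1.9998, -0.1890)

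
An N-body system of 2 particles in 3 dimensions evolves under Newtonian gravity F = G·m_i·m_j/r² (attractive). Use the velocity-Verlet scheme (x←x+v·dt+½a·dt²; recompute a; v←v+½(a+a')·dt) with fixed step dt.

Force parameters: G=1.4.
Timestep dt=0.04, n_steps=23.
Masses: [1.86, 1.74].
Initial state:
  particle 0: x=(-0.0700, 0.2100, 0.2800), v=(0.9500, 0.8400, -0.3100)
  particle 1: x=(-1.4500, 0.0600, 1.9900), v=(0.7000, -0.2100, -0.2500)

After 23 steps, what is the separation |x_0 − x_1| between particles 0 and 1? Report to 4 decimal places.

step 0: x0=(-0.0700, 0.2100, 0.2800) x1=(-1.4500, 0.0600, 1.9900)
step 1: x0=(-0.0323, 0.2436, 0.2679) x1=(-1.4217, 0.0516, 1.9797)
step 2: x0=(0.0050, 0.2771, 0.2564) x1=(-1.3929, 0.0433, 1.9687)
step 3: x0=(0.0417, 0.3105, 0.2456) x1=(-1.3636, 0.0351, 1.9570)
step 4: x0=(0.0780, 0.3438, 0.2353) x1=(-1.3337, 0.0270, 1.9448)
step 5: x0=(0.1138, 0.3770, 0.2256) x1=(-1.3033, 0.0190, 1.9318)
step 6: x0=(0.1491, 0.4101, 0.2166) x1=(-1.2724, 0.0112, 1.9183)
step 7: x0=(0.1839, 0.4431, 0.2080) x1=(-1.2410, 0.0035, 1.9041)
step 8: x0=(0.2182, 0.4759, 0.2001) x1=(-1.2091, -0.0041, 1.8894)
step 9: x0=(0.2520, 0.5085, 0.1928) x1=(-1.1766, -0.0115, 1.8740)
step 10: x0=(0.2854, 0.5410, 0.1860) x1=(-1.1437, -0.0187, 1.8580)
step 11: x0=(0.3183, 0.5733, 0.1797) x1=(-1.1102, -0.0257, 1.8414)
step 12: x0=(0.3507, 0.6054, 0.1740) x1=(-1.0762, -0.0324, 1.8242)
step 13: x0=(0.3826, 0.6372, 0.1689) x1=(-1.0417, -0.0390, 1.8065)
step 14: x0=(0.4141, 0.6689, 0.1643) x1=(-1.0067, -0.0453, 1.7881)
step 15: x0=(0.4450, 0.7003, 0.1602) x1=(-0.9712, -0.0514, 1.7692)
step 16: x0=(0.4756, 0.7315, 0.1567) x1=(-0.9353, -0.0572, 1.7497)
step 17: x0=(0.5056, 0.7624, 0.1537) x1=(-0.8987, -0.0627, 1.7297)
step 18: x0=(0.5352, 0.7930, 0.1512) x1=(-0.8617, -0.0679, 1.7091)
step 19: x0=(0.5643, 0.8233, 0.1493) x1=(-0.8242, -0.0728, 1.6879)
step 20: x0=(0.5929, 0.8534, 0.1479) x1=(-0.7862, -0.0774, 1.6661)
step 21: x0=(0.6211, 0.8831, 0.1470) x1=(-0.7477, -0.0816, 1.6438)
step 22: x0=(0.6488, 0.9124, 0.1466) x1=(-0.7087, -0.0855, 1.6210)
step 23: x0=(0.6760, 0.9415, 0.1467) x1=(-0.6692, -0.0890, 1.5976)

2.2308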